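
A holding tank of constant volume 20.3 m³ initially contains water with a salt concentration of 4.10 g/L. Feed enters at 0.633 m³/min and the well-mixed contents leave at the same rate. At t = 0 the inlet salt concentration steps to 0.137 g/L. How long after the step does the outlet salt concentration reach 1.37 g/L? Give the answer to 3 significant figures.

37.4 min

Unsteady species balance (constant V, well mixed): V dC/dt = Q(C_in − C), so τ = V/Q = 32.070 min.
C(t) = C_in + (C₀ − C_in) e^(−t/τ). Set C = 1.37 and solve for t:
e^(−t/τ) = (C − C_in)/(C₀ − C_in) = (1.37 − 0.137)/(4.10 − 0.137) = 0.31113
t = −τ ln(…) = 32.070 × 1.1676 = 37.443 min.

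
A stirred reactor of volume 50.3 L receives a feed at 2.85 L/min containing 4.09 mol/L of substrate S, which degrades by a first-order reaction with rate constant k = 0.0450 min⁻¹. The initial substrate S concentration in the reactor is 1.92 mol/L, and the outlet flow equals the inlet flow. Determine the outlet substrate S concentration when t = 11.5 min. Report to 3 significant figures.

2.17 mol/L

Accumulation = in − out − consumed: V dC/dt = Q C_in − Q C − k V C.
This is linear with rate a = Q/V + k = 0.10166 min⁻¹.
C_ss = Q C_in/(Q + kV) = 2.2796 mol/L; C(t) = C_ss + (C₀ − C_ss) e^(−a t).
C(11.5) = 2.2796 + (-0.35955)·e^(−0.10166·11.5) = 2.2796 + (-0.35955)·0.31065 = 2.1679 mol/L.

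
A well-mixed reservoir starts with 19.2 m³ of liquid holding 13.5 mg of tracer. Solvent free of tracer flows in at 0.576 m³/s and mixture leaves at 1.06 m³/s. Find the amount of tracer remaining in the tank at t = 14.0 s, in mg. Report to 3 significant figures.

5.20 mg

Let m(t) be the amount of tracer. Volume: V(t) = V₀ + (Q_in − Q_out) t = 19.2 − 0.48400 t; V(14.0) = 12.424 m³.
Solute balance: dm/dt = 0 − Q_out C = −Q_out m/V(t).
Separate: dm/m = −Q_out dt/V(t) ⇒ ln(m/m₀) = −(Q_out/(Q_in−Q_out)) ln(V/V₀).
m = m₀ (V₀/V)^(Q_out/(Q_in−Q_out)) = 13.5 × (19.2/12.424)^(-2.1901) = 5.2038 mg.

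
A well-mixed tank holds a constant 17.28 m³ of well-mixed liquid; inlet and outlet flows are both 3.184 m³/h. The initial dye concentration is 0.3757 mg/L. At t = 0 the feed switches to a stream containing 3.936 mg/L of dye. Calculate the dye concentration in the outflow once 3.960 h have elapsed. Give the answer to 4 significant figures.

2.220 mg/L

Unsteady species balance (constant V, well mixed): V dC/dt = Q(C_in − C).
Rewrite as dC/dt + C/τ = C_in/τ, τ = V/Q = 5.42714 h.
Solution: C(t) = C_in + (C₀ − C_in) e^(−t/τ).
C(3.960) = 3.936 + (0.3757 − 3.936)·e^(−3.960/5.42714) = 3.936 + (-3.56030)·0.482070 = 2.21969 mg/L.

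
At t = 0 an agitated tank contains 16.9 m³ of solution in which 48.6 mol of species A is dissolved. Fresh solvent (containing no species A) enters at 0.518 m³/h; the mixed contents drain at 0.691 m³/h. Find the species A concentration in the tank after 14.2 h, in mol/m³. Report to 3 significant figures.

1.80 mol/m³

Let m(t) be the amount of species A. Volume: V(t) = V₀ + (Q_in − Q_out) t = 16.9 − 0.17300 t; V(14.2) = 14.443 m³.
Species balance (pure solvent in): dm/dt = −Q_out · m/V(t).
Separate: dm/m = −Q_out dt/V(t) ⇒ ln(m/m₀) = −(Q_out/(Q_in−Q_out)) ln(V/V₀).
m = m₀ (V₀/V)^(Q_out/(Q_in−Q_out)) = 48.6 × (16.9/14.443)^(-3.9942) = 25.951 mol.
C = m/V = 25.951/14.443 = 1.7968 mol/m³.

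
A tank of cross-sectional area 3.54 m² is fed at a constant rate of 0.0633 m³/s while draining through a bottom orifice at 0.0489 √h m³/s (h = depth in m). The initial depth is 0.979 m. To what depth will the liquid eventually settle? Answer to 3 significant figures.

Level balance: A dh/dt = 0.0633 − 0.0489 √h. Setting dh/dt = 0:
Q_in = 0.0489 √h_ss ⇒ √h_ss = 0.0633/0.0489 = 1.2945.
h_ss = 1.2945² = 1.6757 m. (Since h₀ = 0.979 m < h_ss, the level will rise toward this value.)

1.68 m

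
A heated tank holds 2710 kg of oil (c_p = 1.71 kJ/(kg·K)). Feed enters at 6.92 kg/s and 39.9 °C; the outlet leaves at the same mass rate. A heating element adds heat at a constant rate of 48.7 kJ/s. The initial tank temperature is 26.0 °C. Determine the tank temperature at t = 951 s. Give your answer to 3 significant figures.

42.4 °C

Energy balance: M c_p dT/dt = ṁ c_p (T_in − T) + 48.7.
τ = M/ṁ = 391.62 s; T_ss = T_in + Q̇/(ṁ c_p) = 39.9 + 48.7/(6.92·1.71) = 44.016 °C.
T approaches T_ss exponentially: T(t) = T_ss + (T₀ − T_ss) e^(−t/τ).
T(951) = 44.016 + (-18.016)·e^(−951/391.62) = 44.016 + (-18.016)·0.088179 = 42.427 °C.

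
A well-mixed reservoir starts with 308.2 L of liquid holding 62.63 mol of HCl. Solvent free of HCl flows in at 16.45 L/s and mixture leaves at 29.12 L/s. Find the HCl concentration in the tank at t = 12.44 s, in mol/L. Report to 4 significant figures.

0.08019 mol/L

Let m(t) be the amount of HCl. Volume: V(t) = V₀ + (Q_in − Q_out) t = 308.2 − 12.6700 t; V(12.44) = 150.585 L.
No HCl enters, so dm/dt = −Q_out · (m/V).
Separate: dm/m = −Q_out dt/V(t) ⇒ ln(m/m₀) = −(Q_out/(Q_in−Q_out)) ln(V/V₀).
m = m₀ (V₀/V)^(Q_out/(Q_in−Q_out)) = 62.63 × (308.2/150.585)^(-2.29834) = 12.0749 mol.
C = m/V = 12.0749/150.585 = 0.0801862 mol/L.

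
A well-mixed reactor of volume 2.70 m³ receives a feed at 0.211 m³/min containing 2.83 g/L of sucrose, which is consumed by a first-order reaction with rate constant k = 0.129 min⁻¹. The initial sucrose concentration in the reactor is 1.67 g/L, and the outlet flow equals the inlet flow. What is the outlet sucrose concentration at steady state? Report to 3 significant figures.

V dC/dt = Q(C_in − C) − k V C.
Steady state (dC/dt = 0): C_ss = Q C_in/(Q + kV) = C_in/(1 + kV/Q).
C_ss = 0.211·2.83/(0.211 + 0.129·2.70) = 0.59713/0.55930 = 1.0676 g/L.

1.07 g/L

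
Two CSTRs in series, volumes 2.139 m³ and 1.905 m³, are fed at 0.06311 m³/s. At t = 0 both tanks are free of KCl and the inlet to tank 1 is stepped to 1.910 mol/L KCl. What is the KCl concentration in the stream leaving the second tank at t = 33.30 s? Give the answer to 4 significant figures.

Time constants: τᵢ = Vᵢ/Q for each well-mixed tank.
τ₁ = 2.139/0.06311 = 33.8932 s; τ₂ = 1.905/0.06311 = 30.1854 s.
Solving the cascade with C₁(0)=C₂(0)=0 gives C₂(t) = C_in[1 − (τ₁ e^(−t/τ₁) − τ₂ e^(−t/τ₂))/(τ₁ − τ₂)].
At t = 33.30: e^(−t/τ₁) = 0.374375, e^(−t/τ₂) = 0.331813.
C₂ = 1.910·[1 − (33.8932·0.374375 − 30.1854·0.331813)/(3.70781)] = 1.910·0.279131 = 0.533141 mol/L.

0.5331 mol/L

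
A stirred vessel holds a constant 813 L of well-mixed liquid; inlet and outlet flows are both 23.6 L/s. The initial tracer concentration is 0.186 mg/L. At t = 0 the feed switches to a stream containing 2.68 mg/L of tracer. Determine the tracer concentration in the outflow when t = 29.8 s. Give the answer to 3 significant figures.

Unsteady species balance (constant V, well mixed): V dC/dt = Q(C_in − C).
Time constant τ = V/Q = 813/23.6 = 34.449 s.
C approaches C_in exponentially: C(t) = C_in + (C₀ − C_in) e^(−t/τ).
C(29.8) = 2.68 + (0.186 − 2.68)·e^(−29.8/34.449) = 2.68 + (-2.4940)·0.42103 = 1.6299 mg/L.

1.63 mg/L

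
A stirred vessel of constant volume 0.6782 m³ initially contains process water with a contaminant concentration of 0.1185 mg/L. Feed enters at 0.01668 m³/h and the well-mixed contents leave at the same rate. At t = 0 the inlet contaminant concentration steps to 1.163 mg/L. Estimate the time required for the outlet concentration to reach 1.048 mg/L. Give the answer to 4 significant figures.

89.71 h

Transient balance on the dissolved component: V dC/dt = Q(C_in − C), so τ = V/Q = 40.6595 h.
C(t) = C_in + (C₀ − C_in) e^(−t/τ). Set C = 1.048 and solve for t:
e^(−t/τ) = (C − C_in)/(C₀ − C_in) = (1.048 − 1.163)/(0.1185 − 1.163) = 0.110101
t = −τ ln(…) = 40.6595 × 2.20636 = 89.7095 h.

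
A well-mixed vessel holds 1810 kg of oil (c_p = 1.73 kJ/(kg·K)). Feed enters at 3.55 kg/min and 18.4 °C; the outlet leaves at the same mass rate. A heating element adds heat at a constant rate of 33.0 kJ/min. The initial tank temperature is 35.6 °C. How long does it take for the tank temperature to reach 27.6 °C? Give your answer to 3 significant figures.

575 min

Unsteady energy balance on the tank contents: M c_p dT/dt = ṁ c_p (T_in − T) + 33.0.
τ = M/ṁ = 509.86 min; T_ss = T_in + Q̇/(ṁ c_p) = 23.773 °C.
T(t) = T_ss + (T₀ − T_ss) e^(−t/τ). Set T = 27.6:
e^(−t/τ) = (27.6 − 23.773)/(35.6 − 23.773) = 0.32357
t = −509.86 · ln(0.32357) = 575.30 min.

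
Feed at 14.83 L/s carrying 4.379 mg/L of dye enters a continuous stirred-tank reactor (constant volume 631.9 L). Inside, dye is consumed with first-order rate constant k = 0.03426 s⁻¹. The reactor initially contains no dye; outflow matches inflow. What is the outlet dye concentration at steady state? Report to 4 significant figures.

1.780 mg/L

V dC/dt = Q(C_in − C) − k V C.
Steady state (dC/dt = 0): C_ss = Q C_in/(Q + kV) = C_in/(1 + kV/Q).
C_ss = 14.83·4.379/(14.83 + 0.03426·631.9) = 64.9406/36.4789 = 1.78022 mg/L.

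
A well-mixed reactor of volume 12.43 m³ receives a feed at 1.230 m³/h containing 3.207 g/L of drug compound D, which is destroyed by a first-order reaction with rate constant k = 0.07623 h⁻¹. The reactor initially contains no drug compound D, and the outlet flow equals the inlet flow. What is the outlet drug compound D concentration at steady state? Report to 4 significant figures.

1.811 g/L

Accumulation = in − out − consumed: V dC/dt = Q C_in − Q C − k V C.
At steady state: 0 = Q C_in − (Q + kV) C_ss, so C_ss = Q C_in/(Q + kV).
C_ss = 1.230·3.207/(1.230 + 0.07623·12.43) = 3.94461/2.17754 = 1.81150 g/L.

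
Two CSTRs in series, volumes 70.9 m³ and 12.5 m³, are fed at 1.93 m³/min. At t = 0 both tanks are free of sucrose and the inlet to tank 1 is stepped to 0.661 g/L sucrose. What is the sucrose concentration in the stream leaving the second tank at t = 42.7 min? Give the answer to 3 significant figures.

Species balance on tank i: dCᵢ/dt = (Cᵢ₋₁ − Cᵢ)/τᵢ with τᵢ = Vᵢ/Q.
τ₁ = 70.9/1.93 = 36.736 min; τ₂ = 12.5/1.93 = 6.4767 min.
Tank 1: C₁ = C_in(1 − e^(−t/τ₁)). Tank 2 (τ₁ ≠ τ₂): C₂ = C_in[1 − (τ₁ e^(−t/τ₁) − τ₂ e^(−t/τ₂))/(τ₁ − τ₂)].
At t = 42.7: e^(−t/τ₁) = 0.31275, e^(−t/τ₂) = 0.0013701.
C₂ = 0.661·[1 − (36.736·0.31275 − 6.4767·0.0013701)/(30.259)] = 0.661·0.62060 = 0.41022 g/L.

0.410 g/L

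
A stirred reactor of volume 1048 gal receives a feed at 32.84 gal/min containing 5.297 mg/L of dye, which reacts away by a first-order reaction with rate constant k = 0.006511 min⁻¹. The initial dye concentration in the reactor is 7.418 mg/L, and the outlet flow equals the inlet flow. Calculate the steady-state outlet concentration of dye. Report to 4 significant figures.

4.386 mg/L

Accumulation = in − out − consumed: V dC/dt = Q C_in − Q C − k V C.
Steady state (dC/dt = 0): C_ss = Q C_in/(Q + kV) = C_in/(1 + kV/Q).
C_ss = 32.84·5.297/(32.84 + 0.006511·1048) = 173.953/39.6635 = 4.38573 mg/L.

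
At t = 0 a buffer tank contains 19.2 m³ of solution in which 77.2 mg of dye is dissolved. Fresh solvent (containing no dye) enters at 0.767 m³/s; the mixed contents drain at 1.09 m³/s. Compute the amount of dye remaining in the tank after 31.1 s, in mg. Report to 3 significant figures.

6.34 mg

Let m(t) be the amount of dye. Volume: V(t) = V₀ + (Q_in − Q_out) t = 19.2 − 0.32300 t; V(31.1) = 9.1547 m³.
Species balance (pure solvent in): dm/dt = −Q_out · m/V(t).
dm/m = −Q_out dt/(V₀ − 0.32300 t); integrating gives ln(m/m₀) = −(Q_out/(Q_in−Q_out)) ln(V/V₀).
m = m₀ (V₀/V)^(Q_out/(Q_in−Q_out)) = 77.2 × (19.2/9.1547)^(-3.3746) = 6.3409 mg.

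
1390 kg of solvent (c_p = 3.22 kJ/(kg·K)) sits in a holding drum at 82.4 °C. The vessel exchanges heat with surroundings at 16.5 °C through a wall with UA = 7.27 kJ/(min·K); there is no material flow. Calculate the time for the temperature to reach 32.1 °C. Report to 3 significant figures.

887 min

M c_p dT/dt = −UA(T − T_amb).
τ = M c_p/UA = 615.65 min; T_ss = T_amb = 16.500 °C.
T(t) = T_ss + (T₀ − T_ss)e^(−t/τ); set T = 32.1:
t = −τ ln[(T − T_ss)/(T₀ − T_ss)] = −615.65 · ln(0.23672) = 887.07 min.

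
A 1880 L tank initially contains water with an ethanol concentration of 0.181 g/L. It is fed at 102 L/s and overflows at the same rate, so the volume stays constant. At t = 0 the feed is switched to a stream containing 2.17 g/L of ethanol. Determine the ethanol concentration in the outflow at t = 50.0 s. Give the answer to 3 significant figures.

Unsteady species balance (constant V, well mixed): V dC/dt = Q(C_in − C).
Rewrite as dC/dt + C/τ = C_in/τ, τ = V/Q = 18.431 s.
C approaches C_in exponentially: C(t) = C_in + (C₀ − C_in) e^(−t/τ).
C(50.0) = 2.17 + (0.181 − 2.17)·e^(−50.0/18.431) = 2.17 + (-1.9890)·0.066353 = 2.0380 g/L.

2.04 g/L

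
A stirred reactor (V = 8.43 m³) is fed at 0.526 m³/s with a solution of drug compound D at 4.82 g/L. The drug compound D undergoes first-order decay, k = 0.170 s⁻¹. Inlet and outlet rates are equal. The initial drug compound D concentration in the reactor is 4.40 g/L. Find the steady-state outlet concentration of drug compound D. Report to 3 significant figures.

1.29 g/L

V dC/dt = Q(C_in − C) − k V C.
At steady state: 0 = Q C_in − (Q + kV) C_ss, so C_ss = Q C_in/(Q + kV).
C_ss = 0.526·4.82/(0.526 + 0.170·8.43) = 2.5353/1.9591 = 1.2941 g/L.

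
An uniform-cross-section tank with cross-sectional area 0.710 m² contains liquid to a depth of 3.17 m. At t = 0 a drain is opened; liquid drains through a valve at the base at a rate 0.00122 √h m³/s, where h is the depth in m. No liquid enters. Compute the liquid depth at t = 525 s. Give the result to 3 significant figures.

A dh/dt = −Q_out = −0.00122 √h.
∫ h^(−1/2) dh = −(0.00122/A) ∫ dt, giving 2√h = 2√h₀ − (0.00122/A) t.
√h = √3.17 − 0.00122·525/(2·0.710) = 1.7804 − 0.45106 = 1.3294.
h = 1.3294² = 1.7673 m.

1.77 m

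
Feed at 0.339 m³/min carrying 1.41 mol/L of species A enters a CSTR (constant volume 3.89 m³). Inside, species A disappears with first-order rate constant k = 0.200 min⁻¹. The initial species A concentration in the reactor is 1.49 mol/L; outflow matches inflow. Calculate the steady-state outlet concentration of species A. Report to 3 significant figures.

0.428 mol/L

V dC/dt = Q(C_in − C) − k V C.
At steady state: 0 = Q C_in − (Q + kV) C_ss, so C_ss = Q C_in/(Q + kV).
C_ss = 0.339·1.41/(0.339 + 0.200·3.89) = 0.47799/1.1170 = 0.42792 mol/L.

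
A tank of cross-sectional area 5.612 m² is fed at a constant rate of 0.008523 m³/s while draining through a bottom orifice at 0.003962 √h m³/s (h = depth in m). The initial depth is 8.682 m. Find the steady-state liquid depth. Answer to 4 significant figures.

4.628 m

A dh/dt = Q_in − 0.003962 √h. Steady state requires inflow = outflow:
Q_in = 0.003962 √h_ss ⇒ √h_ss = 0.008523/0.003962 = 2.15119.
h_ss = 2.15119² = 4.62760 m. (Since h₀ = 8.682 m > h_ss, the level will fall toward this value.)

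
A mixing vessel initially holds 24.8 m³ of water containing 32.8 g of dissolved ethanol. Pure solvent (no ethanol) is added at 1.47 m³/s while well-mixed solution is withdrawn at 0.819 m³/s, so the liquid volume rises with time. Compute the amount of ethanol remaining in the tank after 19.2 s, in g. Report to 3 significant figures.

Total volume: dV/dt = Q_in − Q_out = 0.65100 m³/s, so V(t) = 24.8 + 0.65100 t and V(19.2) = 37.299 m³.
Species balance (pure solvent in): dm/dt = −Q_out · m/V(t).
dm/m = −Q_out dt/(V₀ + 0.65100 t); integrating gives ln(m/m₀) = −(Q_out/(Q_in−Q_out)) ln(V/V₀).
m = m₀ (V₀/V)^(Q_out/(Q_in−Q_out)) = 32.8 × (24.8/37.299)^(1.2581) = 19.628 g.

19.6 g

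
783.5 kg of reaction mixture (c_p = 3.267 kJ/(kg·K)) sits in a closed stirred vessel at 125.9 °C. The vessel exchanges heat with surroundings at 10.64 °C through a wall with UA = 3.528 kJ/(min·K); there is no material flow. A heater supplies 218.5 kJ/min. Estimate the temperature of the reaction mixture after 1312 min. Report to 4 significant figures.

Lumped-capacitance energy balance: M c_p dT/dt = UA(T_amb − T) + Q̇.
dT/dt = (T_ss − T)/τ with T_ss = T_amb + Q̇/UA = 10.64 + 218.5/3.528 = 72.5731 °C, τ = M c_p/UA = 783.5·3.267/3.528 = 725.537 min.
T approaches T_ss exponentially: T(t) = T_ss + (T₀ − T_ss) e^(−t/τ).
T(1312) = 72.5731 + (53.3269)·0.163930 = 81.3150 °C.

81.31 °C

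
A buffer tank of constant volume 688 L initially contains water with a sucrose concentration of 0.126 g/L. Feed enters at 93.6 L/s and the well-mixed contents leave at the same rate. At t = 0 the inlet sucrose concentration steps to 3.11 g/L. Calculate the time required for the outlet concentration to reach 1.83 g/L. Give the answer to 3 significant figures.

6.22 s

Accumulation = in − out for the solute gives V dC/dt = Q(C_in − C), so τ = V/Q = 7.3504 s.
C(t) = C_in + (C₀ − C_in) e^(−t/τ). Set C = 1.83 and solve for t:
e^(−t/τ) = (C − C_in)/(C₀ − C_in) = (1.83 − 3.11)/(0.126 − 3.11) = 0.42895
t = −τ ln(…) = 7.3504 × 0.84640 = 6.2214 s.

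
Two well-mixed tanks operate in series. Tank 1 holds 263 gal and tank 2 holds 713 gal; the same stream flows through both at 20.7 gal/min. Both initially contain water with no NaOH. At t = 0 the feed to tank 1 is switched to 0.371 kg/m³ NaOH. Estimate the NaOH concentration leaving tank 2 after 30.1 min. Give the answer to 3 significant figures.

Each tank obeys Vᵢ dCᵢ/dt = Q(Cᵢ₋₁ − Cᵢ), so τᵢ = Vᵢ/Q.
τ₁ = 263/20.7 = 12.705 min; τ₂ = 713/20.7 = 34.444 min.
Solving the cascade with C₁(0)=C₂(0)=0 gives C₂(t) = C_in[1 − (τ₁ e^(−t/τ₁) − τ₂ e^(−t/τ₂))/(τ₁ − τ₂)].
At t = 30.1: e^(−t/τ₁) = 0.093566, e^(−t/τ₂) = 0.41733.
C₂ = 0.371·[1 − (12.705·0.093566 − 34.444·0.41733)/(-21.739)] = 0.371·0.39344 = 0.14597 kg/m³.

0.146 kg/m³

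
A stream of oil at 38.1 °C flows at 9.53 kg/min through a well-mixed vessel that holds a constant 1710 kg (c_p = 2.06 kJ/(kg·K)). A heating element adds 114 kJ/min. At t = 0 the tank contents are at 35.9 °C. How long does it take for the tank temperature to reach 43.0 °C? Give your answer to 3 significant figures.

M c_p dT/dt = ṁ c_p (T_in − T) + Q̇.
τ = M/ṁ = 179.43 min; T_ss = T_in + Q̇/(ṁ c_p) = 43.907 °C.
T(t) = T_ss + (T₀ − T_ss) e^(−t/τ). Set T = 43.0:
e^(−t/τ) = (43.0 − 43.907)/(35.9 − 43.907) = 0.11327
t = −179.43 · ln(0.11327) = 390.81 min.

391 min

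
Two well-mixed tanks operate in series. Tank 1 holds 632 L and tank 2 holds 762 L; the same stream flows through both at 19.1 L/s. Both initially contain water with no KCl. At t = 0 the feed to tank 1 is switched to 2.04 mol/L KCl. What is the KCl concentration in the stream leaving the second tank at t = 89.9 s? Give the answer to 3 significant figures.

1.44 mol/L

Species balance on tank i: dCᵢ/dt = (Cᵢ₋₁ − Cᵢ)/τᵢ with τᵢ = Vᵢ/Q.
τ₁ = 632/19.1 = 33.089 s; τ₂ = 762/19.1 = 39.895 s.
Solving the cascade with C₁(0)=C₂(0)=0 gives C₂(t) = C_in[1 − (τ₁ e^(−t/τ₁) − τ₂ e^(−t/τ₂))/(τ₁ − τ₂)].
At t = 89.9: e^(−t/τ₁) = 0.066078, e^(−t/τ₂) = 0.10504.
C₂ = 2.04·[1 − (33.089·0.066078 − 39.895·0.10504)/(-6.8063)] = 2.04·0.70554 = 1.4393 mol/L.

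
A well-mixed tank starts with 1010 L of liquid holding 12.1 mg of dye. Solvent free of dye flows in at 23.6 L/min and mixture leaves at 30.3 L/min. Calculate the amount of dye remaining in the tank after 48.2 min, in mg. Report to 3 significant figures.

Total volume: dV/dt = Q_in − Q_out = -6.7000 L/min, so V(t) = 1010 − 6.7000 t and V(48.2) = 687.06 L.
No dye enters, so dm/dt = −Q_out · (m/V).
Separate: dm/m = −Q_out dt/V(t) ⇒ ln(m/m₀) = −(Q_out/(Q_in−Q_out)) ln(V/V₀).
m = m₀ (V₀/V)^(Q_out/(Q_in−Q_out)) = 12.1 × (1010/687.06)^(-4.5224) = 2.1187 mg.

2.12 mg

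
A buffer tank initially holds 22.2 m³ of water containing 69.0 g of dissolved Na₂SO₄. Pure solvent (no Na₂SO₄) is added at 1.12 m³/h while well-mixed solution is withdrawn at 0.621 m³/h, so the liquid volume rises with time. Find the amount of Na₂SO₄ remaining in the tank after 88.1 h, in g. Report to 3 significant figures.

Total volume: dV/dt = Q_in − Q_out = 0.49900 m³/h, so V(t) = 22.2 + 0.49900 t and V(88.1) = 66.162 m³.
Solute balance: dm/dt = 0 − Q_out C = −Q_out m/V(t).
Separate: dm/m = −Q_out dt/V(t) ⇒ ln(m/m₀) = −(Q_out/(Q_in−Q_out)) ln(V/V₀).
m = m₀ (V₀/V)^(Q_out/(Q_in−Q_out)) = 69.0 × (22.2/66.162)^(1.2445) = 17.727 g.

17.7 g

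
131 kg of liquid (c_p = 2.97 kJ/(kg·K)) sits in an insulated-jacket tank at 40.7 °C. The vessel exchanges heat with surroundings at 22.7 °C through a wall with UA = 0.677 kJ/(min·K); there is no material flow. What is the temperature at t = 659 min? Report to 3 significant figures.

Lumped-capacitance energy balance: M c_p dT/dt = UA(T_amb − T).
dT/dt = (T_ss − T)/τ with T_ss = T_amb = 22.700 °C, τ = M c_p/UA = 131·2.97/0.677 = 574.70 min.
T approaches T_ss exponentially: T(t) = T_ss + (T₀ − T_ss) e^(−t/τ).
T(659) = 22.700 + (18.000)·0.31769 = 28.418 °C.

28.4 °C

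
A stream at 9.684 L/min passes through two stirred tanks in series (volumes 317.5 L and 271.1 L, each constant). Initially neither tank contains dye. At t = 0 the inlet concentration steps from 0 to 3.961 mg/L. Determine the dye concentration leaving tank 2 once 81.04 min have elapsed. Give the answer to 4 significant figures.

Time constants: τᵢ = Vᵢ/Q for each well-mixed tank.
τ₁ = 317.5/9.684 = 32.7860 min; τ₂ = 271.1/9.684 = 27.9946 min.
Solving the cascade with C₁(0)=C₂(0)=0 gives C₂(t) = C_in[1 − (τ₁ e^(−t/τ₁) − τ₂ e^(−t/τ₂))/(τ₁ − τ₂)].
At t = 81.04: e^(−t/τ₁) = 0.0844341, e^(−t/τ₂) = 0.0553078.
C₂ = 3.961·[1 − (32.7860·0.0844341 − 27.9946·0.0553078)/(4.79141)] = 3.961·0.745391 = 2.95249 mg/L.

2.952 mg/L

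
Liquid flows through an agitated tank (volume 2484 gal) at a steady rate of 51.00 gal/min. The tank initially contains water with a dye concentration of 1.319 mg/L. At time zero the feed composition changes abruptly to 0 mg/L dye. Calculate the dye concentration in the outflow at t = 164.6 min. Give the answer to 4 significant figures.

Transient balance on the dissolved component: V dC/dt = Q(C_in − C).
Time constant τ = V/Q = 2484/51.00 = 48.7059 min.
Solution: C(t) = C_in + (C₀ − C_in) e^(−t/τ).
C(164.6) = 0 + (1.319 − 0)·e^(−164.6/48.7059) = 0 + (1.31900)·0.0340656 = 0.0449325 mg/L.

0.04493 mg/L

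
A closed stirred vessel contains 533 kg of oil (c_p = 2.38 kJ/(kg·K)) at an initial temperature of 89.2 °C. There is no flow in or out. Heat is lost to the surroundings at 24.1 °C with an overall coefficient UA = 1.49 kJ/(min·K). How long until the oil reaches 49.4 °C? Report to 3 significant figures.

805 min

Unsteady energy balance on the tank contents: M c_p dT/dt = −UA(T − T_amb).
τ = M c_p/UA = 851.37 min; T_ss = T_amb = 24.100 °C.
T(t) = T_ss + (T₀ − T_ss)e^(−t/τ); set T = 49.4:
t = −τ ln[(T − T_ss)/(T₀ − T_ss)] = −851.37 · ln(0.38863) = 804.65 min.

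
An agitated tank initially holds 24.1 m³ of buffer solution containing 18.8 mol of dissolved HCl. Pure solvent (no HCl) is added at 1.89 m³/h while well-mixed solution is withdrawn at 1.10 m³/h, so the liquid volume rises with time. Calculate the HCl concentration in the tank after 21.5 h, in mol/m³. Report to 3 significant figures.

Let m(t) be the amount of HCl. Volume: V(t) = V₀ + (Q_in − Q_out) t = 24.1 + 0.79000 t; V(21.5) = 41.085 m³.
Species balance (pure solvent in): dm/dt = −Q_out · m/V(t).
Separate: dm/m = −Q_out dt/V(t) ⇒ ln(m/m₀) = −(Q_out/(Q_in−Q_out)) ln(V/V₀).
m = m₀ (V₀/V)^(Q_out/(Q_in−Q_out)) = 18.8 × (24.1/41.085)^(1.3924) = 8.9451 mol.
C = m/V = 8.9451/41.085 = 0.21772 mol/m³.

0.218 mol/m³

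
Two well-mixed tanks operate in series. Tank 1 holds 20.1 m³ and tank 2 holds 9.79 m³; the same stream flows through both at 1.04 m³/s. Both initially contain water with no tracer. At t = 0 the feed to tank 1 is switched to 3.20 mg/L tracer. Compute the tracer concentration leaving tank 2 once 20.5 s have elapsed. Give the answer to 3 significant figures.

Time constants: τᵢ = Vᵢ/Q for each well-mixed tank.
τ₁ = 20.1/1.04 = 19.327 s; τ₂ = 9.79/1.04 = 9.4135 s.
Tank 1: C₁ = C_in(1 − e^(−t/τ₁)). Tank 2 (τ₁ ≠ τ₂): C₂ = C_in[1 − (τ₁ e^(−t/τ₁) − τ₂ e^(−t/τ₂))/(τ₁ − τ₂)].
At t = 20.5: e^(−t/τ₁) = 0.34621, e^(−t/τ₂) = 0.11330.
C₂ = 3.20·[1 − (19.327·0.34621 − 9.4135·0.11330)/(9.9135)] = 3.20·0.43262 = 1.3844 mg/L.

1.38 mg/L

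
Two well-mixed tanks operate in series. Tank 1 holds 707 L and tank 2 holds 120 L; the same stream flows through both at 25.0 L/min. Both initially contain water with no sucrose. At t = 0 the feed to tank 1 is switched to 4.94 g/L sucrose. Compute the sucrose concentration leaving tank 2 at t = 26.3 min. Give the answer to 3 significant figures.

Time constants: τᵢ = Vᵢ/Q for each well-mixed tank.
τ₁ = 707/25.0 = 28.280 min; τ₂ = 120/25.0 = 4.8000 min.
Tank 1: C₁ = C_in(1 − e^(−t/τ₁)). Tank 2 (τ₁ ≠ τ₂): C₂ = C_in[1 − (τ₁ e^(−t/τ₁) − τ₂ e^(−t/τ₂))/(τ₁ − τ₂)].
At t = 26.3: e^(−t/τ₁) = 0.39456, e^(−t/τ₂) = 0.0041728.
C₂ = 4.94·[1 − (28.280·0.39456 − 4.8000·0.0041728)/(23.480)] = 4.94·0.52563 = 2.5966 g/L.

2.60 g/L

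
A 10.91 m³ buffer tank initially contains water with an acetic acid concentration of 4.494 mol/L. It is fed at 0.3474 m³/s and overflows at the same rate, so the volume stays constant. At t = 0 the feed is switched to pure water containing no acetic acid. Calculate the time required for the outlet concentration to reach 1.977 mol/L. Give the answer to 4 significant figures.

Species balance: V dC/dt = Q(C_in − C) ⇒ τ = V/Q = 31.4047 s.
C(t) = C_in + (C₀ − C_in) e^(−t/τ). Set C = 1.977 and solve for t:
e^(−t/τ) = (C − C_in)/(C₀ − C_in) = (1.977 − 0)/(4.494 − 0) = 0.439920
t = −τ ln(…) = 31.4047 × 0.821163 = 25.7884 s.

25.79 s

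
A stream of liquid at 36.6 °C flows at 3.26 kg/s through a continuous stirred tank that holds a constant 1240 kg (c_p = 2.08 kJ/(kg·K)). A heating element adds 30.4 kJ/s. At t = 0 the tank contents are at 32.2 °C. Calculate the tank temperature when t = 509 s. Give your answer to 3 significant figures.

First-law balance (no shaft work): M c_p dT/dt = ṁ c_p (T_in − T) + 30.4.
Rearrange: dT/dt = (T_ss − T)/τ with τ = M/ṁ = 380.37 s and T_ss = T_in + Q̇/(ṁ c_p) = 41.083 °C.
T approaches T_ss exponentially: T(t) = T_ss + (T₀ − T_ss) e^(−t/τ).
T(509) = 41.083 + (-8.8832)·e^(−509/380.37) = 41.083 + (-8.8832)·0.26232 = 38.753 °C.

38.8 °C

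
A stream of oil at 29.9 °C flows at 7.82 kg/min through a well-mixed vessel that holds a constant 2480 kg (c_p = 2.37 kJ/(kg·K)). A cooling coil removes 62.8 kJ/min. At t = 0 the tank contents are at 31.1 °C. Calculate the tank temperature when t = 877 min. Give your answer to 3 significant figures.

26.8 °C

Energy balance: M c_p dT/dt = ṁ c_p (T_in − T) − 62.8.
τ = M/ṁ = 317.14 min; T_ss = T_in − Q̇/(ṁ c_p) = 29.9 − 62.8/(7.82·2.37) = 26.512 °C.
T approaches T_ss exponentially: T(t) = T_ss + (T₀ − T_ss) e^(−t/τ).
T(877) = 26.512 + (4.5885)·e^(−877/317.14) = 26.512 + (4.5885)·0.062952 = 26.800 °C.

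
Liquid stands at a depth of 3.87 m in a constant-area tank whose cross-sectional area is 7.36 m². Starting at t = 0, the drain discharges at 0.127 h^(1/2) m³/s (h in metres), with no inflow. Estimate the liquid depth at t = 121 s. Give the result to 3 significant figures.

0.852 m

With no inflow, A dh/dt = −0.127 √h.
This is separable: 2 d(√h)/dt = −0.127/A, so √h = √h₀ − (0.127/(2A)) t.
√h = √3.87 − 0.127·121/(2·7.36) = 1.9672 − 1.0440 = 0.92328.
h = 0.92328² = 0.85244 m.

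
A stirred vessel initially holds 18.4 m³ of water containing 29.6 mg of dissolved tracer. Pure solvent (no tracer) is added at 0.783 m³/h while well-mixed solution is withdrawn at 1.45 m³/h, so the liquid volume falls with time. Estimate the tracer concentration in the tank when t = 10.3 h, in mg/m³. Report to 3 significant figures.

0.929 mg/m³

Total volume: dV/dt = Q_in − Q_out = -0.66700 m³/h, so V(t) = 18.4 − 0.66700 t and V(10.3) = 11.530 m³.
Solute balance: dm/dt = 0 − Q_out C = −Q_out m/V(t).
dm/m = −Q_out dt/(V₀ − 0.66700 t); integrating gives ln(m/m₀) = −(Q_out/(Q_in−Q_out)) ln(V/V₀).
m = m₀ (V₀/V)^(Q_out/(Q_in−Q_out)) = 29.6 × (18.4/11.530)^(-2.1739) = 10.715 mg.
C = m/V = 10.715/11.530 = 0.92935 mg/m³.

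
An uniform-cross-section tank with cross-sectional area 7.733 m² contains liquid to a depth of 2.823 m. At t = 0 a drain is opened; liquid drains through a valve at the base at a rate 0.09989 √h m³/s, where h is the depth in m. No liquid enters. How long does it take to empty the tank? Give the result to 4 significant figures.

With no inflow, A dh/dt = −0.09989 √h.
Separate and integrate: 2(√h − √h₀) = −(0.09989/A) t.
Tank is empty when √h = 0: t_empty = 2A√h₀/0.09989.
t_empty = 2·7.733·√2.823/0.09989 = 15.4660·1.68018/0.09989 = 260.143 s.

260.1 s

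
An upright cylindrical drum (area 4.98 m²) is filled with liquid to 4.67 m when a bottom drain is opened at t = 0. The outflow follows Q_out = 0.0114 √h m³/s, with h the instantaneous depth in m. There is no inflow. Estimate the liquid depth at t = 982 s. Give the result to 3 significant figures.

1.08 m

A dh/dt = −Q_out = −0.0114 √h.
Separate and integrate: 2(√h − √h₀) = −(0.0114/A) t.
√h = √4.67 − 0.0114·982/(2·4.98) = 2.1610 − 1.1240 = 1.0370.
h = 1.0370² = 1.0755 m.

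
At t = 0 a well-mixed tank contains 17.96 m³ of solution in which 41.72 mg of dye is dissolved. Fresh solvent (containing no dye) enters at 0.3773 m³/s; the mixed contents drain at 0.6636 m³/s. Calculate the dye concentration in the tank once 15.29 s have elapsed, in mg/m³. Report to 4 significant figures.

1.607 mg/m³

Let m(t) be the amount of dye. Volume: V(t) = V₀ + (Q_in − Q_out) t = 17.96 − 0.286300 t; V(15.29) = 13.5825 m³.
No dye enters, so dm/dt = −Q_out · (m/V).
Separate: dm/m = −Q_out dt/V(t) ⇒ ln(m/m₀) = −(Q_out/(Q_in−Q_out)) ln(V/V₀).
m = m₀ (V₀/V)^(Q_out/(Q_in−Q_out)) = 41.72 × (17.96/13.5825)^(-2.31785) = 21.8336 mg.
C = m/V = 21.8336/13.5825 = 1.60748 mg/m³.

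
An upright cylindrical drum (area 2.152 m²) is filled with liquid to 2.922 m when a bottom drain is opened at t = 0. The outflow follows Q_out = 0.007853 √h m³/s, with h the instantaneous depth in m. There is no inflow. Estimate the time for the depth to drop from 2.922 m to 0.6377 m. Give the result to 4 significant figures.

499.2 s

With no inflow, A dh/dt = −0.007853 √h.
Separate and integrate: 2(√h − √h₀) = −(0.007853/A) t.
t = 2A(√h₀ − √h)/0.007853 = 2·2.152·(√2.922 − √0.6377)/0.007853
  = 4.30400 × (1.70939 − 0.798561) / 0.007853 = 499.196 s.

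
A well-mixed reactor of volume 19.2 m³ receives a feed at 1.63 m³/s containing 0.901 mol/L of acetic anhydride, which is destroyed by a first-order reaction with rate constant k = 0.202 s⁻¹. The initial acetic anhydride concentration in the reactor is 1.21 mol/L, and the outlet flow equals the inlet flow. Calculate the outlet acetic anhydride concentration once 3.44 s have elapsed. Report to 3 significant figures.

Accumulation = in − out − consumed: V dC/dt = Q C_in − Q C − k V C.
dC/dt = (Q/V) C_in − (Q/V + k) C; effective rate a = Q/V + k = 0.084896 + 0.202 = 0.28690 s⁻¹.
C_ss = Q C_in/(Q + kV) = 0.26662 mol/L; C(t) = C_ss + (C₀ − C_ss) e^(−a t).
C(3.44) = 0.26662 + (0.94338)·e^(−0.28690·3.44) = 0.26662 + (0.94338)·0.37272 = 0.61824 mol/L.

0.618 mol/L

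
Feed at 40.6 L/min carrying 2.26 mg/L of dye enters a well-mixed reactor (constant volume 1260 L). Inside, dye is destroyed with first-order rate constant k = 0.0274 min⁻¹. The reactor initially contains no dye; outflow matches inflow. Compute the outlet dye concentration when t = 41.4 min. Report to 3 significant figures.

V dC/dt = Q(C_in − C) − k V C.
This is linear with rate a = Q/V + k = 0.059622 min⁻¹.
C_ss = Q C_in/(Q + kV) = 1.2214 mg/L; C(t) = C_ss + (C₀ − C_ss) e^(−a t).
C(41.4) = 1.2214 + (-1.2214)·e^(−0.059622·41.4) = 1.2214 + (-1.2214)·0.084724 = 1.1179 mg/L.

1.12 mg/L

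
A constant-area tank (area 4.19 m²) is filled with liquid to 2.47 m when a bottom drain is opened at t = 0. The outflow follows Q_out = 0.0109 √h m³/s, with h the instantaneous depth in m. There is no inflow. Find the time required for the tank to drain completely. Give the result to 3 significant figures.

1210 s

Unsteady balance on liquid volume: A dh/dt = −0.0109 √h.
Separate and integrate: 2(√h − √h₀) = −(0.0109/A) t.
Tank is empty when √h = 0: t_empty = 2A√h₀/0.0109.
t_empty = 2·4.19·√2.47/0.0109 = 8.3800·1.5716/0.0109 = 1208.3 s.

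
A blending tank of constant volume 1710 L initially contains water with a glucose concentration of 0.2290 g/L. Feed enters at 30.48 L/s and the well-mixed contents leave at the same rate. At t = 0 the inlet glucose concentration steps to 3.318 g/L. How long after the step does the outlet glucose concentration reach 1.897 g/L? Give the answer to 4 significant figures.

Species balance: V dC/dt = Q(C_in − C) ⇒ τ = V/Q = 56.1024 s.
C(t) = C_in + (C₀ − C_in) e^(−t/τ). Set C = 1.897 and solve for t:
e^(−t/τ) = (C − C_in)/(C₀ − C_in) = (1.897 − 3.318)/(0.2290 − 3.318) = 0.460019
t = −τ ln(…) = 56.1024 × 0.776487 = 43.5627 s.

43.56 s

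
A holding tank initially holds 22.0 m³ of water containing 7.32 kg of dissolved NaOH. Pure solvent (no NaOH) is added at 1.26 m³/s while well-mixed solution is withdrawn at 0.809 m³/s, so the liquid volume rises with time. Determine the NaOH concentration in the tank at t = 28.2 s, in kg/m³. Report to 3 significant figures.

Let m(t) be the amount of NaOH. Volume: V(t) = V₀ + (Q_in − Q_out) t = 22.0 + 0.45100 t; V(28.2) = 34.718 m³.
Solute balance: dm/dt = 0 − Q_out C = −Q_out m/V(t).
Separate: dm/m = −Q_out dt/V(t) ⇒ ln(m/m₀) = −(Q_out/(Q_in−Q_out)) ln(V/V₀).
m = m₀ (V₀/V)^(Q_out/(Q_in−Q_out)) = 7.32 × (22.0/34.718)^(1.7938) = 3.2292 kg.
C = m/V = 3.2292/34.718 = 0.093013 kg/m³.

0.0930 kg/m³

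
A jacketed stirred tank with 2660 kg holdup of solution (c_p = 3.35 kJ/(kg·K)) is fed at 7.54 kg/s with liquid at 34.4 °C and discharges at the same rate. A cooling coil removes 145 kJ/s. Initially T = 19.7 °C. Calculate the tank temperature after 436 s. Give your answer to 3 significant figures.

26.1 °C

Heat balance on the well-mixed liquid: M c_p dT/dt = ṁ c_p (T_in − T) − 145.
Rearrange: dT/dt = (T_ss − T)/τ with τ = M/ṁ = 352.79 s and T_ss = T_in − Q̇/(ṁ c_p) = 28.659 °C.
T approaches T_ss exponentially: T(t) = T_ss + (T₀ − T_ss) e^(−t/τ).
T(436) = 28.659 + (-8.9595)·e^(−436/352.79) = 28.659 + (-8.9595)·0.29058 = 26.056 °C.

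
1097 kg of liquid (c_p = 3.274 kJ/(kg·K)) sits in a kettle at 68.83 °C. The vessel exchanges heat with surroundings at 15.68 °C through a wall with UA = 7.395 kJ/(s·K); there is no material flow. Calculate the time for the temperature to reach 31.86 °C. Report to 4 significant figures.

577.6 s

M c_p dT/dt = −UA(T − T_amb).
τ = M c_p/UA = 485.677 s; T_ss = T_amb = 15.6800 °C.
T(t) = T_ss + (T₀ − T_ss)e^(−t/τ); set T = 31.86:
t = −τ ln[(T − T_ss)/(T₀ − T_ss)] = −485.677 · ln(0.304421) = 577.636 s.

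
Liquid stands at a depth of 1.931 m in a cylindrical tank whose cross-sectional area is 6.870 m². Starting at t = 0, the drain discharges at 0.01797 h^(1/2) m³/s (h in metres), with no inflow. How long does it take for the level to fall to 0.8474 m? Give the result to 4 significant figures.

358.6 s

With no inflow, A dh/dt = −0.01797 √h.
Separate and integrate: 2(√h − √h₀) = −(0.01797/A) t.
t = 2A(√h₀ − √h)/0.01797 = 2·6.870·(√1.931 − √0.8474)/0.01797
  = 13.7400 × (1.38960 − 0.920543) / 0.01797 = 358.648 s.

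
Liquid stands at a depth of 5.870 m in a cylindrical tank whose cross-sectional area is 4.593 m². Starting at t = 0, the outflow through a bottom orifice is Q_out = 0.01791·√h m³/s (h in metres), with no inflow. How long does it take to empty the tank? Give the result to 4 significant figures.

With no inflow, A dh/dt = −0.01791 √h.
Separate and integrate: 2(√h − √h₀) = −(0.01791/A) t.
Tank is empty when √h = 0: t_empty = 2A√h₀/0.01791.
t_empty = 2·4.593·√5.870/0.01791 = 9.18600·2.42281/0.01791 = 1242.65 s.

1243 s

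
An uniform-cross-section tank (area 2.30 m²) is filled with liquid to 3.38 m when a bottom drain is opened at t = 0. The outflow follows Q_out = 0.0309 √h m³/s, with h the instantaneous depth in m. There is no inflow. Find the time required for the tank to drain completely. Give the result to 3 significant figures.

With no inflow, A dh/dt = −0.0309 √h.
∫ h^(−1/2) dh = −(0.0309/A) ∫ dt, giving 2√h = 2√h₀ − (0.0309/A) t.
Tank is empty when √h = 0: t_empty = 2A√h₀/0.0309.
t_empty = 2·2.30·√3.38/0.0309 = 4.6000·1.8385/0.0309 = 273.69 s.

274 s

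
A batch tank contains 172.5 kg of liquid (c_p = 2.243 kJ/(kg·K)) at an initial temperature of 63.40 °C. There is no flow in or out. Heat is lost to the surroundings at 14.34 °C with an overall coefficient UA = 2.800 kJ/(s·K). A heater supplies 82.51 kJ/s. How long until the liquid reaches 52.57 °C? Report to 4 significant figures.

First-law balance (no shaft work): M c_p dT/dt = −UA(T − T_amb) + Q̇.
τ = M c_p/UA = 138.185 s; T_ss = T_amb + Q̇/UA = 14.34 + 82.51/2.800 = 43.8079 °C.
T(t) = T_ss + (T₀ − T_ss)e^(−t/τ); set T = 52.57:
t = −τ ln[(T − T_ss)/(T₀ − T_ss)] = −138.185 · ln(0.447227) = 111.196 s.

111.2 s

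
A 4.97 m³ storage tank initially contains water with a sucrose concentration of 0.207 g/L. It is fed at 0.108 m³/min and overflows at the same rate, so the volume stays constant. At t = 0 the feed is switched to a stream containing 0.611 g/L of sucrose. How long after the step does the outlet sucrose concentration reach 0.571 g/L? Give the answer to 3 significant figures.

106 min

Mass balance on the solute (V constant): V dC/dt = Q(C_in − C), so τ = V/Q = 46.019 min.
C(t) = C_in + (C₀ − C_in) e^(−t/τ). Set C = 0.571 and solve for t:
e^(−t/τ) = (C − C_in)/(C₀ − C_in) = (0.571 − 0.611)/(0.207 − 0.611) = 0.099010
t = −τ ln(…) = 46.019 × 2.3125 = 106.42 min.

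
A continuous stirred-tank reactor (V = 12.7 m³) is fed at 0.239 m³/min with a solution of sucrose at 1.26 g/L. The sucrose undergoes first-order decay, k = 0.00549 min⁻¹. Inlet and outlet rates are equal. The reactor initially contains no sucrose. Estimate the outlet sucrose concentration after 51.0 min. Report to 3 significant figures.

0.693 g/L

Species balance: V dC/dt = Q C_in − Q C − k V C.
dC/dt = (Q/V) C_in − (Q/V + k) C; effective rate a = Q/V + k = 0.018819 + 0.00549 = 0.024309 min⁻¹.
C_ss = Q C_in/(Q + kV) = 0.97544 g/L; C(t) = C_ss + (C₀ − C_ss) e^(−a t).
C(51.0) = 0.97544 + (-0.97544)·e^(−0.024309·51.0) = 0.97544 + (-0.97544)·0.28946 = 0.69309 g/L.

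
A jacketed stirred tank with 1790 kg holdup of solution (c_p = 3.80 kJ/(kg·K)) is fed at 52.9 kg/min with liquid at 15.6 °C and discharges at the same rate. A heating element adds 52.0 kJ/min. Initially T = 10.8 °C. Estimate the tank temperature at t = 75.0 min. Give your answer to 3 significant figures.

15.3 °C

Unsteady energy balance on the tank contents: M c_p dT/dt = ṁ c_p (T_in − T) + 52.0.
Rearrange: dT/dt = (T_ss − T)/τ with τ = M/ṁ = 33.837 min and T_ss = T_in + Q̇/(ṁ c_p) = 15.859 °C.
Integrating: T(t) = T_ss + (T₀ − T_ss) e^(−t/τ).
T(75.0) = 15.859 + (-5.0587)·e^(−75.0/33.837) = 15.859 + (-5.0587)·0.10899 = 15.307 °C.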